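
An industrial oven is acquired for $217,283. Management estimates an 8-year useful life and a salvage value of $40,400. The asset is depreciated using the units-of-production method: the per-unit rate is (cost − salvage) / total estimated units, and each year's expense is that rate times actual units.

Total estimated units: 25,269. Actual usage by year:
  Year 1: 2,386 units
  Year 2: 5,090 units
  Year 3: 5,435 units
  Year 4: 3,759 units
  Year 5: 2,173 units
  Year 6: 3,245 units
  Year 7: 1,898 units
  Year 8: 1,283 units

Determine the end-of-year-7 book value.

$49,381

Depreciable base = $217,283 − $40,400 = $176,883.
Rate = $176,883 / 25,269 units = $7 per unit.
Year 1: 2,386 × $7 = $16,702. Book value $200,581.
Year 2: 5,090 × $7 = $35,630. Book value $164,951.
Year 3: 5,435 × $7 = $38,045. Book value $126,906.
Year 4: 3,759 × $7 = $26,313. Book value $100,593.
Year 5: 2,173 × $7 = $15,211. Book value $85,382.
Year 6: 3,245 × $7 = $22,715. Book value $62,667.
Year 7: 1,898 × $7 = $13,286. Book value $49,381.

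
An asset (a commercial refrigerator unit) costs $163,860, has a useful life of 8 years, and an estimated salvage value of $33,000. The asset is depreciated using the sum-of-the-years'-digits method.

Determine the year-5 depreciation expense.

Depreciable base = $163,860 − $33,000 = $130,860.
Sum of the years' digits = 8+7+6+5+4+3+2+1 = 36.
Year 1: $130,860 × 8/36 = $29,080. Book value $134,780.
Year 2: $130,860 × 7/36 = $25,445. Book value $109,335.
Year 3: $130,860 × 6/36 = $21,810. Book value $87,525.
Year 4: $130,860 × 5/36 = $18,175. Book value $69,350.
Year 5: $130,860 × 4/36 = $14,540. Book value $54,810.

$14,540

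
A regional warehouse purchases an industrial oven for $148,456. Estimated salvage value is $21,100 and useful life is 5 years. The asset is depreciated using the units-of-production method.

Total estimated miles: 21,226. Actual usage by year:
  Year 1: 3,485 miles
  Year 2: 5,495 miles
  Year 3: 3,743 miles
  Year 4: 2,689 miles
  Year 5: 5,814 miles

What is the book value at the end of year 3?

Depreciable base = $148,456 − $21,100 = $127,356.
Rate = $127,356 / 21,226 miles = $6 per mile.
Year 1: 3,485 × $6 = $20,910. Book value $127,546.
Year 2: 5,495 × $6 = $32,970. Book value $94,576.
Year 3: 3,743 × $6 = $22,458. Book value $72,118.

$72,118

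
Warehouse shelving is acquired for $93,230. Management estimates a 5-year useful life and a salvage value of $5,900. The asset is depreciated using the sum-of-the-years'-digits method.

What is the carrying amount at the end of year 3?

$23,366

Depreciable base = $93,230 − $5,900 = $87,330.
Sum of the years' digits = 5+4+3+2+1 = 15.
Year 1: $87,330 × 5/15 = $29,110. Book value $64,120.
Year 2: $87,330 × 4/15 = $23,288. Book value $40,832.
Year 3: $87,330 × 3/15 = $17,466. Book value $23,366.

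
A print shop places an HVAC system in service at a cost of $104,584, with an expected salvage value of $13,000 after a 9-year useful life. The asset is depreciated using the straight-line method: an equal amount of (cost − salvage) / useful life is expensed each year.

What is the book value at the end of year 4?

Depreciable base = $104,584 − $13,000 = $91,584.
Annual expense = $91,584 / 9 = $10,176.
End of year 1: book value $94,408.
End of year 2: book value $84,232.
End of year 3: book value $74,056.
End of year 4: book value $63,880.

$63,880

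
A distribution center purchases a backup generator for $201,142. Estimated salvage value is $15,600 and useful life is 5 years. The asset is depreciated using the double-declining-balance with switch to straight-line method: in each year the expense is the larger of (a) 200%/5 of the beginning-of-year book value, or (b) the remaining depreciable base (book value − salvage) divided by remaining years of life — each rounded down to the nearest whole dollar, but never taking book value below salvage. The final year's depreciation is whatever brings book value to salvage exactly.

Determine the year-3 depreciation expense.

$28,964

Depreciable base = $201,142 − $15,600 = $185,542.
Year 1: DB = ⌊$201,142 × 200%/5⌋ = $80,456; SL = ⌊$185,542/5⌋ = $37,108 → take DB $80,456. Book value $120,686.
Year 2: DB = ⌊$120,686 × 200%/5⌋ = $48,274; SL = ⌊$105,086/4⌋ = $26,271 → take DB $48,274. Book value $72,412.
Year 3: DB = ⌊$72,412 × 200%/5⌋ = $28,964; SL = ⌊$56,812/3⌋ = $18,937 → take DB $28,964. Book value $43,448.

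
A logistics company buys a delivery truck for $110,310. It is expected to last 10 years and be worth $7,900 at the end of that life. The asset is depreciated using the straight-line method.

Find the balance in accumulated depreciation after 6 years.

Depreciable base = $110,310 − $7,900 = $102,410.
Annual expense = $102,410 / 10 = $10,241.
End of year 1: book value $100,069.
End of year 2: book value $89,828.
End of year 3: book value $79,587.
End of year 4: book value $69,346.
End of year 5: book value $59,105.
End of year 6: book value $48,864.
Accumulated through year 6 = $110,310 − $48,864 = $61,446.

$61,446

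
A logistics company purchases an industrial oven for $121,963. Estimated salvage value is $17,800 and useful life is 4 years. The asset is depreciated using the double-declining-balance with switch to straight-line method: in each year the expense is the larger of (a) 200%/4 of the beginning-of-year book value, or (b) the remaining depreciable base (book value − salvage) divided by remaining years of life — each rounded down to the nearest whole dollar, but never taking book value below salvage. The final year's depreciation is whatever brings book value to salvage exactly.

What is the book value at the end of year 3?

Depreciable base = $121,963 − $17,800 = $104,163.
Year 1: DB = ⌊$121,963 × 200%/4⌋ = $60,981; SL = ⌊$104,163/4⌋ = $26,040 → take DB $60,981. Book value $60,982.
Year 2: DB = ⌊$60,982 × 200%/4⌋ = $30,491; SL = ⌊$43,182/3⌋ = $14,394 → take DB $30,491. Book value $30,491.
Year 3: DB = ⌊$30,491 × 200%/4⌋ = $15,245; SL = ⌊$12,691/2⌋ = $6,345 → take DB $15,245, capped at $12,691. Book value $17,800.

$17,800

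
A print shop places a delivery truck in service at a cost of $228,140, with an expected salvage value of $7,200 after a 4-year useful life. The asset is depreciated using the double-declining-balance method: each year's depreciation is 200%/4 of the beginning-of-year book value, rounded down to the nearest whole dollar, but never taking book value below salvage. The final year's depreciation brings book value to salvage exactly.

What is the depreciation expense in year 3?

Depreciable base = $228,140 − $7,200 = $220,940.
Year 1: ⌊$228,140 × 200%/4⌋ = $114,070. Book value $114,070.
Year 2: ⌊$114,070 × 200%/4⌋ = $57,035. Book value $57,035.
Year 3: ⌊$57,035 × 200%/4⌋ = $28,517. Book value $28,518.

$28,517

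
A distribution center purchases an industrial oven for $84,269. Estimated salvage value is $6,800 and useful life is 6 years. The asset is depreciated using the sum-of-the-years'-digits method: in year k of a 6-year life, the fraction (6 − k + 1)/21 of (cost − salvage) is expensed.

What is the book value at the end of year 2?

Depreciable base = $84,269 − $6,800 = $77,469.
Sum of the years' digits = 6+5+4+3+2+1 = 21.
Year 1: $77,469 × 6/21 = $22,134. Book value $62,135.
Year 2: $77,469 × 5/21 = $18,445. Book value $43,690.

$43,690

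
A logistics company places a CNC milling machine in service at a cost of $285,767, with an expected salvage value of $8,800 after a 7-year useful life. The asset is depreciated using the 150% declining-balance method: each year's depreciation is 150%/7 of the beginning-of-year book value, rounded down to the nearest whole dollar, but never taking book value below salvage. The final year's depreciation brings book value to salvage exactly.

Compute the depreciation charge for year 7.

Depreciable base = $285,767 − $8,800 = $276,967.
Year 1: ⌊$285,767 × 150%/7⌋ = $61,235. Book value $224,532.
Year 2: ⌊$224,532 × 150%/7⌋ = $48,114. Book value $176,418.
Year 3: ⌊$176,418 × 150%/7⌋ = $37,803. Book value $138,615.
Year 4: ⌊$138,615 × 150%/7⌋ = $29,703. Book value $108,912.
Year 5: ⌊$108,912 × 150%/7⌋ = $23,338. Book value $85,574.
Year 6: ⌊$85,574 × 150%/7⌋ = $18,337. Book value $67,237.
Year 7 (final): $67,237 − $8,800 = $58,437. Book value $8,800.

$58,437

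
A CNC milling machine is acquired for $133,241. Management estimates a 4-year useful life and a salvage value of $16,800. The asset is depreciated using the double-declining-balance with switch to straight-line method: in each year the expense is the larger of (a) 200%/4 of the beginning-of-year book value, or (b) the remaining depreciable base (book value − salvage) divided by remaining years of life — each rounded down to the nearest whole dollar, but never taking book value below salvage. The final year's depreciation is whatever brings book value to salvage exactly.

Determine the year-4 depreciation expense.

$0

Depreciable base = $133,241 − $16,800 = $116,441.
Year 1: DB = ⌊$133,241 × 200%/4⌋ = $66,620; SL = ⌊$116,441/4⌋ = $29,110 → take DB $66,620. Book value $66,621.
Year 2: DB = ⌊$66,621 × 200%/4⌋ = $33,310; SL = ⌊$49,821/3⌋ = $16,607 → take DB $33,310. Book value $33,311.
Year 3: DB = ⌊$33,311 × 200%/4⌋ = $16,655; SL = ⌊$16,511/2⌋ = $8,255 → take DB $16,655, capped at $16,511. Book value $16,800.
Year 4 (final): $16,800 − $16,800 = $0. Book value $16,800.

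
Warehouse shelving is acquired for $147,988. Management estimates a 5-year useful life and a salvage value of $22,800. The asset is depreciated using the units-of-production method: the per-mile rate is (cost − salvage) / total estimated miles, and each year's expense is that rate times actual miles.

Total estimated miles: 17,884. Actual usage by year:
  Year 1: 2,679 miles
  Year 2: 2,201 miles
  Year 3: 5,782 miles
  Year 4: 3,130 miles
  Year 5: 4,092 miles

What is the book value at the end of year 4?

$51,444

Depreciable base = $147,988 − $22,800 = $125,188.
Rate = $125,188 / 17,884 miles = $7 per mile.
Year 1: 2,679 × $7 = $18,753. Book value $129,235.
Year 2: 2,201 × $7 = $15,407. Book value $113,828.
Year 3: 5,782 × $7 = $40,474. Book value $73,354.
Year 4: 3,130 × $7 = $21,910. Book value $51,444.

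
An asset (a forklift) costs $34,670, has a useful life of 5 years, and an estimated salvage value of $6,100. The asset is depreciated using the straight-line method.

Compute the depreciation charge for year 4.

$5,714

Depreciable base = $34,670 − $6,100 = $28,570.
Annual expense = $28,570 / 5 = $5,714.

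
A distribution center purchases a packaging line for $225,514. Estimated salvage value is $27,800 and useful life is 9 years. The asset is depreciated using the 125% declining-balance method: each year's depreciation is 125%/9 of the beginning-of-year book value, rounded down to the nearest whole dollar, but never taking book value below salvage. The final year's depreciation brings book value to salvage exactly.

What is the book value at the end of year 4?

$123,998

Depreciable base = $225,514 − $27,800 = $197,714.
Year 1: ⌊$225,514 × 125%/9⌋ = $31,321. Book value $194,193.
Year 2: ⌊$194,193 × 125%/9⌋ = $26,971. Book value $167,222.
Year 3: ⌊$167,222 × 125%/9⌋ = $23,225. Book value $143,997.
Year 4: ⌊$143,997 × 125%/9⌋ = $19,999. Book value $123,998.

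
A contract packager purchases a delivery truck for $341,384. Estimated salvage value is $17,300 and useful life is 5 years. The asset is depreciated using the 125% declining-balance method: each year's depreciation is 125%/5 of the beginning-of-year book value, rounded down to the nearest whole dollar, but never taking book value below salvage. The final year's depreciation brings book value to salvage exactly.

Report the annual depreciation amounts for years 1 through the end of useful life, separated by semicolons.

$85,346; $64,009; $48,007; $36,005; $90,717

Depreciable base = $341,384 − $17,300 = $324,084.
Year 1: ⌊$341,384 × 125%/5⌋ = $85,346. Book value $256,038.
Year 2: ⌊$256,038 × 125%/5⌋ = $64,009. Book value $192,029.
Year 3: ⌊$192,029 × 125%/5⌋ = $48,007. Book value $144,022.
Year 4: ⌊$144,022 × 125%/5⌋ = $36,005. Book value $108,017.
Year 5 (final): $108,017 − $17,300 = $90,717. Book value $17,300.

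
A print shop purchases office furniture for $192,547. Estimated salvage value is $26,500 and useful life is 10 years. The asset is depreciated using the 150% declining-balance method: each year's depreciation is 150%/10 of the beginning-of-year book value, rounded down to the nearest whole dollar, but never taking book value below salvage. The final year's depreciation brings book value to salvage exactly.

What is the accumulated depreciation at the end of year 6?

$119,926

Depreciable base = $192,547 − $26,500 = $166,047.
Year 1: ⌊$192,547 × 150%/10⌋ = $28,882. Book value $163,665.
Year 2: ⌊$163,665 × 150%/10⌋ = $24,549. Book value $139,116.
Year 3: ⌊$139,116 × 150%/10⌋ = $20,867. Book value $118,249.
Year 4: ⌊$118,249 × 150%/10⌋ = $17,737. Book value $100,512.
Year 5: ⌊$100,512 × 150%/10⌋ = $15,076. Book value $85,436.
Year 6: ⌊$85,436 × 150%/10⌋ = $12,815. Book value $72,621.
Accumulated through year 6 = $192,547 − $72,621 = $119,926.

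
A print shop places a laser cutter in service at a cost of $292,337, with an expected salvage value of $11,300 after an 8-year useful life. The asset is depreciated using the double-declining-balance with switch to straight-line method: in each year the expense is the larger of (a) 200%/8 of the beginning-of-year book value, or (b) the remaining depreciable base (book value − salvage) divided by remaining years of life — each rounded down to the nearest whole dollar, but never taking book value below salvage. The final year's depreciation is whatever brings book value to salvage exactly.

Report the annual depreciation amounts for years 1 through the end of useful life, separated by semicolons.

Depreciable base = $292,337 − $11,300 = $281,037.
Year 1: DB = ⌊$292,337 × 200%/8⌋ = $73,084; SL = ⌊$281,037/8⌋ = $35,129 → take DB $73,084. Book value $219,253.
Year 2: DB = ⌊$219,253 × 200%/8⌋ = $54,813; SL = ⌊$207,953/7⌋ = $29,707 → take DB $54,813. Book value $164,440.
Year 3: DB = ⌊$164,440 × 200%/8⌋ = $41,110; SL = ⌊$153,140/6⌋ = $25,523 → take DB $41,110. Book value $123,330.
Year 4: DB = ⌊$123,330 × 200%/8⌋ = $30,832; SL = ⌊$112,030/5⌋ = $22,406 → take DB $30,832. Book value $92,498.
Year 5: DB = ⌊$92,498 × 200%/8⌋ = $23,124; SL = ⌊$81,198/4⌋ = $20,299 → take DB $23,124. Book value $69,374.
Year 6: DB = ⌊$69,374 × 200%/8⌋ = $17,343; SL = ⌊$58,074/3⌋ = $19,358 → take SL $19,358. Book value $50,016.
Year 7: DB = ⌊$50,016 × 200%/8⌋ = $12,504; SL = ⌊$38,716/2⌋ = $19,358 → take SL $19,358. Book value $30,658.
Year 8 (final): $30,658 − $11,300 = $19,358. Book value $11,300.

$73,084; $54,813; $41,110; $30,832; $23,124; $19,358; $19,358; $19,358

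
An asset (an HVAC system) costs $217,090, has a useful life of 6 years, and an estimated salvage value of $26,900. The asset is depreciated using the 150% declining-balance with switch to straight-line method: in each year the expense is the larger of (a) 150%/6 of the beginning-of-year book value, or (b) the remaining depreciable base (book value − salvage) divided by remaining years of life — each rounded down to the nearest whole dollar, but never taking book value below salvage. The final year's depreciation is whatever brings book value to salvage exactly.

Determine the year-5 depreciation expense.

Depreciable base = $217,090 − $26,900 = $190,190.
Year 1: DB = ⌊$217,090 × 150%/6⌋ = $54,272; SL = ⌊$190,190/6⌋ = $31,698 → take DB $54,272. Book value $162,818.
Year 2: DB = ⌊$162,818 × 150%/6⌋ = $40,704; SL = ⌊$135,918/5⌋ = $27,183 → take DB $40,704. Book value $122,114.
Year 3: DB = ⌊$122,114 × 150%/6⌋ = $30,528; SL = ⌊$95,214/4⌋ = $23,803 → take DB $30,528. Book value $91,586.
Year 4: DB = ⌊$91,586 × 150%/6⌋ = $22,896; SL = ⌊$64,686/3⌋ = $21,562 → take DB $22,896. Book value $68,690.
Year 5: DB = ⌊$68,690 × 150%/6⌋ = $17,172; SL = ⌊$41,790/2⌋ = $20,895 → take SL $20,895. Book value $47,795.

$20,895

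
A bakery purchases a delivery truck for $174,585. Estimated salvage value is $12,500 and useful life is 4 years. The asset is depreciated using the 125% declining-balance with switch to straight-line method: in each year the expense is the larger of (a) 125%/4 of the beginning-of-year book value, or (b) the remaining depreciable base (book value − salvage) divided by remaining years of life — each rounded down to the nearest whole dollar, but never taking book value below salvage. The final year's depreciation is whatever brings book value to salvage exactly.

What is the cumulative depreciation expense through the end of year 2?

Depreciable base = $174,585 − $12,500 = $162,085.
Year 1: DB = ⌊$174,585 × 125%/4⌋ = $54,557; SL = ⌊$162,085/4⌋ = $40,521 → take DB $54,557. Book value $120,028.
Year 2: DB = ⌊$120,028 × 125%/4⌋ = $37,508; SL = ⌊$107,528/3⌋ = $35,842 → take DB $37,508. Book value $82,520.
Accumulated through year 2 = $174,585 − $82,520 = $92,065.

$92,065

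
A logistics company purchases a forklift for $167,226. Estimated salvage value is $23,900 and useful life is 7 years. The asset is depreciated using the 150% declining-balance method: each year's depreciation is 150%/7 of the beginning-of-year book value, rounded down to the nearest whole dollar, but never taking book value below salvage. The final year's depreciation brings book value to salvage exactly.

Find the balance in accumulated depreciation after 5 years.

$117,149

Depreciable base = $167,226 − $23,900 = $143,326.
Year 1: ⌊$167,226 × 150%/7⌋ = $35,834. Book value $131,392.
Year 2: ⌊$131,392 × 150%/7⌋ = $28,155. Book value $103,237.
Year 3: ⌊$103,237 × 150%/7⌋ = $22,122. Book value $81,115.
Year 4: ⌊$81,115 × 150%/7⌋ = $17,381. Book value $63,734.
Year 5: ⌊$63,734 × 150%/7⌋ = $13,657. Book value $50,077.
Accumulated through year 5 = $167,226 − $50,077 = $117,149.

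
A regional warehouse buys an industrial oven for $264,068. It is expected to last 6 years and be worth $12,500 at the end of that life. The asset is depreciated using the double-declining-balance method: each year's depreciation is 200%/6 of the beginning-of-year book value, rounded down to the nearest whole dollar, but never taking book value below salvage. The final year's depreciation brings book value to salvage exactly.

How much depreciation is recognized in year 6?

$22,275

Depreciable base = $264,068 − $12,500 = $251,568.
Year 1: ⌊$264,068 × 200%/6⌋ = $88,022. Book value $176,046.
Year 2: ⌊$176,046 × 200%/6⌋ = $58,682. Book value $117,364.
Year 3: ⌊$117,364 × 200%/6⌋ = $39,121. Book value $78,243.
Year 4: ⌊$78,243 × 200%/6⌋ = $26,081. Book value $52,162.
Year 5: ⌊$52,162 × 200%/6⌋ = $17,387. Book value $34,775.
Year 6 (final): $34,775 − $12,500 = $22,275. Book value $12,500.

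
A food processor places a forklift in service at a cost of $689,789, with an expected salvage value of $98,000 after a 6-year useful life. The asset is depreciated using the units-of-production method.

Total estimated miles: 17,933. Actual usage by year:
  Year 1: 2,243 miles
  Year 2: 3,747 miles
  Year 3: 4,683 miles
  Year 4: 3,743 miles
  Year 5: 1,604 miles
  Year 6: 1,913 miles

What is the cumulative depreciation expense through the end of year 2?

Depreciable base = $689,789 − $98,000 = $591,789.
Rate = $591,789 / 17,933 miles = $33 per mile.
Year 1: 2,243 × $33 = $74,019. Book value $615,770.
Year 2: 3,747 × $33 = $123,651. Book value $492,119.
Accumulated through year 2 = $689,789 − $492,119 = $197,670.

$197,670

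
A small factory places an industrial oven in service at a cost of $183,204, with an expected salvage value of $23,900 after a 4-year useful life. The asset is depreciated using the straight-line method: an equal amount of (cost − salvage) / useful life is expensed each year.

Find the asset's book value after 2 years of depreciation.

Depreciable base = $183,204 − $23,900 = $159,304.
Annual expense = $159,304 / 4 = $39,826.
End of year 1: book value $143,378.
End of year 2: book value $103,552.

$103,552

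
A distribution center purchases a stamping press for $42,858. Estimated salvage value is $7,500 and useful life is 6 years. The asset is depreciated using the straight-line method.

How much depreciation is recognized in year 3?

Depreciable base = $42,858 − $7,500 = $35,358.
Annual expense = $35,358 / 6 = $5,893.

$5,893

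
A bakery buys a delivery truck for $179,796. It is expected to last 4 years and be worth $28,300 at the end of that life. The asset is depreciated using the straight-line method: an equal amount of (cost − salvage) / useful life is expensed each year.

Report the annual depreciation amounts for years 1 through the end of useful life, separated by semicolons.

$37,874; $37,874; $37,874; $37,874

Depreciable base = $179,796 − $28,300 = $151,496.
Annual expense = $151,496 / 4 = $37,874.
End of year 1: book value $141,922.
End of year 2: book value $104,048.
End of year 3: book value $66,174.
End of year 4: book value $28,300.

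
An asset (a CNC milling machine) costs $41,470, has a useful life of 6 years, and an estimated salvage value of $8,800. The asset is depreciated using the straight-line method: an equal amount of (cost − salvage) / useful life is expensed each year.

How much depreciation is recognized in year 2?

$5,445

Depreciable base = $41,470 − $8,800 = $32,670.
Annual expense = $32,670 / 6 = $5,445.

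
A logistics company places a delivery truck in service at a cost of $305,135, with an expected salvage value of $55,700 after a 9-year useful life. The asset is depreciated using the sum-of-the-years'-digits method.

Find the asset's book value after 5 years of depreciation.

Depreciable base = $305,135 − $55,700 = $249,435.
Sum of the years' digits = 9+8+7+6+5+4+3+2+1 = 45.
Year 1: $249,435 × 9/45 = $49,887. Book value $255,248.
Year 2: $249,435 × 8/45 = $44,344. Book value $210,904.
Year 3: $249,435 × 7/45 = $38,801. Book value $172,103.
Year 4: $249,435 × 6/45 = $33,258. Book value $138,845.
Year 5: $249,435 × 5/45 = $27,715. Book value $111,130.

$111,130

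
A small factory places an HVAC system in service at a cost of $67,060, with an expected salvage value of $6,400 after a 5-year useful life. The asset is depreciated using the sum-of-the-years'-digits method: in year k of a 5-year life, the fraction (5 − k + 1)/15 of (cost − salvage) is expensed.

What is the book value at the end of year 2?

$30,664

Depreciable base = $67,060 − $6,400 = $60,660.
Sum of the years' digits = 5+4+3+2+1 = 15.
Year 1: $60,660 × 5/15 = $20,220. Book value $46,840.
Year 2: $60,660 × 4/15 = $16,176. Book value $30,664.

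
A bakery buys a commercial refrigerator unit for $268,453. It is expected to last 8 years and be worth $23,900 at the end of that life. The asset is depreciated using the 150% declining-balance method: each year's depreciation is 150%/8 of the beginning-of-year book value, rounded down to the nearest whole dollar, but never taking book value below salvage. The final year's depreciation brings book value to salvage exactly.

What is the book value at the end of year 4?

Depreciable base = $268,453 − $23,900 = $244,553.
Year 1: ⌊$268,453 × 150%/8⌋ = $50,334. Book value $218,119.
Year 2: ⌊$218,119 × 150%/8⌋ = $40,897. Book value $177,222.
Year 3: ⌊$177,222 × 150%/8⌋ = $33,229. Book value $143,993.
Year 4: ⌊$143,993 × 150%/8⌋ = $26,998. Book value $116,995.

$116,995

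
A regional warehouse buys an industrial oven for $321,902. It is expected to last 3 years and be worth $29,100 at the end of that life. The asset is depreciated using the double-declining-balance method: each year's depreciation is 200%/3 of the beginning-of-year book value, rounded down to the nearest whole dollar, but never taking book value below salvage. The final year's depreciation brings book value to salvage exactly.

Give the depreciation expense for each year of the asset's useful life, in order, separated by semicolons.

Depreciable base = $321,902 − $29,100 = $292,802.
Year 1: ⌊$321,902 × 200%/3⌋ = $214,601. Book value $107,301.
Year 2: ⌊$107,301 × 200%/3⌋ = $71,534. Book value $35,767.
Year 3 (final): $35,767 − $29,100 = $6,667. Book value $29,100.

$214,601; $71,534; $6,667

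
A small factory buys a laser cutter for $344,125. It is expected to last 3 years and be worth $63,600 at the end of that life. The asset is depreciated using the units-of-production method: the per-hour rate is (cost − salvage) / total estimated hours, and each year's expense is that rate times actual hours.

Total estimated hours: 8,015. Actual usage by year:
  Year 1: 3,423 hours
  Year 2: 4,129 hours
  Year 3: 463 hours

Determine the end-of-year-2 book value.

Depreciable base = $344,125 − $63,600 = $280,525.
Rate = $280,525 / 8,015 hours = $35 per hour.
Year 1: 3,423 × $35 = $119,805. Book value $224,320.
Year 2: 4,129 × $35 = $144,515. Book value $79,805.

$79,805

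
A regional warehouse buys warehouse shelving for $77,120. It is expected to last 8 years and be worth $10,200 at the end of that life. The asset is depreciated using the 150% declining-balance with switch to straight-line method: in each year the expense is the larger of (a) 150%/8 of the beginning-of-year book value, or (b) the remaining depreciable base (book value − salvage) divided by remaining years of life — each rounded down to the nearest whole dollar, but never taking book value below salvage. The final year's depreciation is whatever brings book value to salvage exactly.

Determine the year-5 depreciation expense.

$6,301

Depreciable base = $77,120 − $10,200 = $66,920.
Year 1: DB = ⌊$77,120 × 150%/8⌋ = $14,460; SL = ⌊$66,920/8⌋ = $8,365 → take DB $14,460. Book value $62,660.
Year 2: DB = ⌊$62,660 × 150%/8⌋ = $11,748; SL = ⌊$52,460/7⌋ = $7,494 → take DB $11,748. Book value $50,912.
Year 3: DB = ⌊$50,912 × 150%/8⌋ = $9,546; SL = ⌊$40,712/6⌋ = $6,785 → take DB $9,546. Book value $41,366.
Year 4: DB = ⌊$41,366 × 150%/8⌋ = $7,756; SL = ⌊$31,166/5⌋ = $6,233 → take DB $7,756. Book value $33,610.
Year 5: DB = ⌊$33,610 × 150%/8⌋ = $6,301; SL = ⌊$23,410/4⌋ = $5,852 → take DB $6,301. Book value $27,309.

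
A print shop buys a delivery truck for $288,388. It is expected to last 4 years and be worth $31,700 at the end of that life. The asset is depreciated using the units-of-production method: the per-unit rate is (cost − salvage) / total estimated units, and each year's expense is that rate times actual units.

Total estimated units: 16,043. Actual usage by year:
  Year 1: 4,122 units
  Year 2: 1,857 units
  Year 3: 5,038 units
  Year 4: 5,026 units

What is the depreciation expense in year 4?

$80,416

Depreciable base = $288,388 − $31,700 = $256,688.
Rate = $256,688 / 16,043 units = $16 per unit.
Year 1: 4,122 × $16 = $65,952. Book value $222,436.
Year 2: 1,857 × $16 = $29,712. Book value $192,724.
Year 3: 5,038 × $16 = $80,608. Book value $112,116.
Year 4: 5,026 × $16 = $80,416. Book value $31,700.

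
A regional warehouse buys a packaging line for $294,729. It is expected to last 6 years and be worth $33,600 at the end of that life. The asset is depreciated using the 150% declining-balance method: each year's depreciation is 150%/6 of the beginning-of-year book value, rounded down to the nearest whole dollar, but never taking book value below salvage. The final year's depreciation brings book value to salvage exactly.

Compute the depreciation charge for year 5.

$23,313

Depreciable base = $294,729 − $33,600 = $261,129.
Year 1: ⌊$294,729 × 150%/6⌋ = $73,682. Book value $221,047.
Year 2: ⌊$221,047 × 150%/6⌋ = $55,261. Book value $165,786.
Year 3: ⌊$165,786 × 150%/6⌋ = $41,446. Book value $124,340.
Year 4: ⌊$124,340 × 150%/6⌋ = $31,085. Book value $93,255.
Year 5: ⌊$93,255 × 150%/6⌋ = $23,313. Book value $69,942.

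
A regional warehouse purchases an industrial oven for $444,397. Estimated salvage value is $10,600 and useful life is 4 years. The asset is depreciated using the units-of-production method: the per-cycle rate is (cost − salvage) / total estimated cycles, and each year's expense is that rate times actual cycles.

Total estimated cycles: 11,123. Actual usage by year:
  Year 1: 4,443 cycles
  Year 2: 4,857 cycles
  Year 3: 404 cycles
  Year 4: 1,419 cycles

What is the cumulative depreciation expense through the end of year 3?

Depreciable base = $444,397 − $10,600 = $433,797.
Rate = $433,797 / 11,123 cycles = $39 per cycle.
Year 1: 4,443 × $39 = $173,277. Book value $271,120.
Year 2: 4,857 × $39 = $189,423. Book value $81,697.
Year 3: 404 × $39 = $15,756. Book value $65,941.
Accumulated through year 3 = $444,397 − $65,941 = $378,456.

$378,456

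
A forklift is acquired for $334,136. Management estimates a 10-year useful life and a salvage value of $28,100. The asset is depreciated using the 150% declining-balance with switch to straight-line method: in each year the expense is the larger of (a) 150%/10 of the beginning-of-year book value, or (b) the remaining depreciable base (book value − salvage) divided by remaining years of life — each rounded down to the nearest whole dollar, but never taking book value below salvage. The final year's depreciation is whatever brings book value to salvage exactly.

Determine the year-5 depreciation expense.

Depreciable base = $334,136 − $28,100 = $306,036.
Year 1: DB = ⌊$334,136 × 150%/10⌋ = $50,120; SL = ⌊$306,036/10⌋ = $30,603 → take DB $50,120. Book value $284,016.
Year 2: DB = ⌊$284,016 × 150%/10⌋ = $42,602; SL = ⌊$255,916/9⌋ = $28,435 → take DB $42,602. Book value $241,414.
Year 3: DB = ⌊$241,414 × 150%/10⌋ = $36,212; SL = ⌊$213,314/8⌋ = $26,664 → take DB $36,212. Book value $205,202.
Year 4: DB = ⌊$205,202 × 150%/10⌋ = $30,780; SL = ⌊$177,102/7⌋ = $25,300 → take DB $30,780. Book value $174,422.
Year 5: DB = ⌊$174,422 × 150%/10⌋ = $26,163; SL = ⌊$146,322/6⌋ = $24,387 → take DB $26,163. Book value $148,259.

$26,163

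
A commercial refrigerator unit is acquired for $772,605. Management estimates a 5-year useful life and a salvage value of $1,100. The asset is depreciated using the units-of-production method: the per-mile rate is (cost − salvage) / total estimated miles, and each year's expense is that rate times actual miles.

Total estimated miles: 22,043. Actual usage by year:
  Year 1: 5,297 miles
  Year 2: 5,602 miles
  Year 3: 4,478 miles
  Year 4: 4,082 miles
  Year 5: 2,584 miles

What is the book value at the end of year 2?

Depreciable base = $772,605 − $1,100 = $771,505.
Rate = $771,505 / 22,043 miles = $35 per mile.
Year 1: 5,297 × $35 = $185,395. Book value $587,210.
Year 2: 5,602 × $35 = $196,070. Book value $391,140.

$391,140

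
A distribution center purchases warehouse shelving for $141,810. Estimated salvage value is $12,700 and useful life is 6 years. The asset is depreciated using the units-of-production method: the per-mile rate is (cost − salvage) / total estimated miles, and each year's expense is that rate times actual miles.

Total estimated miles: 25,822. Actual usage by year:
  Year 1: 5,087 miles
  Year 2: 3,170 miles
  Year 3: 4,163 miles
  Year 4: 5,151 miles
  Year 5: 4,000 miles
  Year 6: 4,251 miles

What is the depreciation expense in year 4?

$25,755

Depreciable base = $141,810 − $12,700 = $129,110.
Rate = $129,110 / 25,822 miles = $5 per mile.
Year 1: 5,087 × $5 = $25,435. Book value $116,375.
Year 2: 3,170 × $5 = $15,850. Book value $100,525.
Year 3: 4,163 × $5 = $20,815. Book value $79,710.
Year 4: 5,151 × $5 = $25,755. Book value $53,955.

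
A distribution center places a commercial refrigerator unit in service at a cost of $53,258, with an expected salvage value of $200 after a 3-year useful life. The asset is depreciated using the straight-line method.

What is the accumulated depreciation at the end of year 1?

Depreciable base = $53,258 − $200 = $53,058.
Annual expense = $53,058 / 3 = $17,686.
End of year 1: book value $35,572.
Accumulated through year 1 = $53,258 − $35,572 = $17,686.

$17,686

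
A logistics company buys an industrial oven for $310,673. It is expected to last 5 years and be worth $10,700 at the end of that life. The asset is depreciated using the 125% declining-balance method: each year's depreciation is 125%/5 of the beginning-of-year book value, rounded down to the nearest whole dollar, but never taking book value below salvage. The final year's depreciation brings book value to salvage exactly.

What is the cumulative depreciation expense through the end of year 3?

Depreciable base = $310,673 − $10,700 = $299,973.
Year 1: ⌊$310,673 × 125%/5⌋ = $77,668. Book value $233,005.
Year 2: ⌊$233,005 × 125%/5⌋ = $58,251. Book value $174,754.
Year 3: ⌊$174,754 × 125%/5⌋ = $43,688. Book value $131,066.
Accumulated through year 3 = $310,673 − $131,066 = $179,607.

$179,607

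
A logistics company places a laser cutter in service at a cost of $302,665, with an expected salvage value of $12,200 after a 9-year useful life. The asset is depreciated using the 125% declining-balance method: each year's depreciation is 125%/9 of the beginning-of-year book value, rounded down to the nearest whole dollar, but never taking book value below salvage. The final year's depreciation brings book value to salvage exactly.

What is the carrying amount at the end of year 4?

$166,420

Depreciable base = $302,665 − $12,200 = $290,465.
Year 1: ⌊$302,665 × 125%/9⌋ = $42,036. Book value $260,629.
Year 2: ⌊$260,629 × 125%/9⌋ = $36,198. Book value $224,431.
Year 3: ⌊$224,431 × 125%/9⌋ = $31,170. Book value $193,261.
Year 4: ⌊$193,261 × 125%/9⌋ = $26,841. Book value $166,420.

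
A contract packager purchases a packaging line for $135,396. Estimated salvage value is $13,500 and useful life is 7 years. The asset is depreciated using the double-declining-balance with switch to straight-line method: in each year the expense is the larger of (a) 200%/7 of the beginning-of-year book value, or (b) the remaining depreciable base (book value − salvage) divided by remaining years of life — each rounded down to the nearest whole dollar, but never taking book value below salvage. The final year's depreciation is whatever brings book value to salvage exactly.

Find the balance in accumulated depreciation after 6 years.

$117,413

Depreciable base = $135,396 − $13,500 = $121,896.
Year 1: DB = ⌊$135,396 × 200%/7⌋ = $38,684; SL = ⌊$121,896/7⌋ = $17,413 → take DB $38,684. Book value $96,712.
Year 2: DB = ⌊$96,712 × 200%/7⌋ = $27,632; SL = ⌊$83,212/6⌋ = $13,868 → take DB $27,632. Book value $69,080.
Year 3: DB = ⌊$69,080 × 200%/7⌋ = $19,737; SL = ⌊$55,580/5⌋ = $11,116 → take DB $19,737. Book value $49,343.
Year 4: DB = ⌊$49,343 × 200%/7⌋ = $14,098; SL = ⌊$35,843/4⌋ = $8,960 → take DB $14,098. Book value $35,245.
Year 5: DB = ⌊$35,245 × 200%/7⌋ = $10,070; SL = ⌊$21,745/3⌋ = $7,248 → take DB $10,070. Book value $25,175.
Year 6: DB = ⌊$25,175 × 200%/7⌋ = $7,192; SL = ⌊$11,675/2⌋ = $5,837 → take DB $7,192. Book value $17,983.
Accumulated through year 6 = $135,396 − $17,983 = $117,413.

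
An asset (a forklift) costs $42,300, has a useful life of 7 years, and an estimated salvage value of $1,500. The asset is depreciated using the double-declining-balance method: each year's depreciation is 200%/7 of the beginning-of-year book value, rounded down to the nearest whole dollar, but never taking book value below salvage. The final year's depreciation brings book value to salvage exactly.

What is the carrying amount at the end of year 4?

$11,013

Depreciable base = $42,300 − $1,500 = $40,800.
Year 1: ⌊$42,300 × 200%/7⌋ = $12,085. Book value $30,215.
Year 2: ⌊$30,215 × 200%/7⌋ = $8,632. Book value $21,583.
Year 3: ⌊$21,583 × 200%/7⌋ = $6,166. Book value $15,417.
Year 4: ⌊$15,417 × 200%/7⌋ = $4,404. Book value $11,013.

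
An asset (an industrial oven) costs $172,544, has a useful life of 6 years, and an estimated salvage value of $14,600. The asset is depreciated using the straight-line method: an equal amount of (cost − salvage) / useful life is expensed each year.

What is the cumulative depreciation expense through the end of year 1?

Depreciable base = $172,544 − $14,600 = $157,944.
Annual expense = $157,944 / 6 = $26,324.
End of year 1: book value $146,220.
Accumulated through year 1 = $172,544 − $146,220 = $26,324.

$26,324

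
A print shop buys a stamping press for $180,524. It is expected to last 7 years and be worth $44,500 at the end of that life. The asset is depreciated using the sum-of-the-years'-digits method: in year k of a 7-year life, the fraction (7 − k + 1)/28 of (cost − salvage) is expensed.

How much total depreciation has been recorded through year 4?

Depreciable base = $180,524 − $44,500 = $136,024.
Sum of the years' digits = 7+6+5+4+3+2+1 = 28.
Year 1: $136,024 × 7/28 = $34,006. Book value $146,518.
Year 2: $136,024 × 6/28 = $29,148. Book value $117,370.
Year 3: $136,024 × 5/28 = $24,290. Book value $93,080.
Year 4: $136,024 × 4/28 = $19,432. Book value $73,648.
Accumulated through year 4 = $180,524 − $73,648 = $106,876.

$106,876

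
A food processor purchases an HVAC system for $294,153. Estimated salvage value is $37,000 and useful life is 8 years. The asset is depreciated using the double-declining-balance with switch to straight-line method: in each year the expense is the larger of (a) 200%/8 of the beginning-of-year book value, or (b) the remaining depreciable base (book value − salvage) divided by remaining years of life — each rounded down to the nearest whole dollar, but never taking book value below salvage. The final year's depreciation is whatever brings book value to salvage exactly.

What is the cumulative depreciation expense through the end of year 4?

$201,080

Depreciable base = $294,153 − $37,000 = $257,153.
Year 1: DB = ⌊$294,153 × 200%/8⌋ = $73,538; SL = ⌊$257,153/8⌋ = $32,144 → take DB $73,538. Book value $220,615.
Year 2: DB = ⌊$220,615 × 200%/8⌋ = $55,153; SL = ⌊$183,615/7⌋ = $26,230 → take DB $55,153. Book value $165,462.
Year 3: DB = ⌊$165,462 × 200%/8⌋ = $41,365; SL = ⌊$128,462/6⌋ = $21,410 → take DB $41,365. Book value $124,097.
Year 4: DB = ⌊$124,097 × 200%/8⌋ = $31,024; SL = ⌊$87,097/5⌋ = $17,419 → take DB $31,024. Book value $93,073.
Accumulated through year 4 = $294,153 − $93,073 = $201,080.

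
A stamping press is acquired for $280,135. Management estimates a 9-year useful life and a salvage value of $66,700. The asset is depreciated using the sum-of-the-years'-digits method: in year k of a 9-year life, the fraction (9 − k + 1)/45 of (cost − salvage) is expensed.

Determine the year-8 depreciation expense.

$9,486

Depreciable base = $280,135 − $66,700 = $213,435.
Sum of the years' digits = 9+8+7+6+5+4+3+2+1 = 45.
Year 1: $213,435 × 9/45 = $42,687. Book value $237,448.
Year 2: $213,435 × 8/45 = $37,944. Book value $199,504.
Year 3: $213,435 × 7/45 = $33,201. Book value $166,303.
Year 4: $213,435 × 6/45 = $28,458. Book value $137,845.
Year 5: $213,435 × 5/45 = $23,715. Book value $114,130.
Year 6: $213,435 × 4/45 = $18,972. Book value $95,158.
Year 7: $213,435 × 3/45 = $14,229. Book value $80,929.
Year 8: $213,435 × 2/45 = $9,486. Book value $71,443.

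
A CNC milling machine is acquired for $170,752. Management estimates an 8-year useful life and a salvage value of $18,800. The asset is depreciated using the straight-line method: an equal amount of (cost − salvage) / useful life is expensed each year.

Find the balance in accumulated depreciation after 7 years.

$132,958

Depreciable base = $170,752 − $18,800 = $151,952.
Annual expense = $151,952 / 8 = $18,994.
End of year 1: book value $151,758.
End of year 2: book value $132,764.
End of year 3: book value $113,770.
End of year 4: book value $94,776.
End of year 5: book value $75,782.
End of year 6: book value $56,788.
End of year 7: book value $37,794.
Accumulated through year 7 = $170,752 − $37,794 = $132,958.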